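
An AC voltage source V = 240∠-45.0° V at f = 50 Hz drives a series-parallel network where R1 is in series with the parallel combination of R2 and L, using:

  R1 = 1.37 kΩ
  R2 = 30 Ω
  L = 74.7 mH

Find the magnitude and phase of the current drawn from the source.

Step 1 — Angular frequency: ω = 2π·f = 2π·50 = 314.2 rad/s.
Step 2 — Component impedances:
  R1: Z = R = 1370 Ω
  R2: Z = R = 30 Ω
  L: Z = jωL = j·314.2·0.0747 = 0 + j23.47 Ω
Step 3 — Parallel branch: R2 || L = 1/(1/R2 + 1/L) = 11.39 + j14.56 Ω.
Step 4 — Series with R1: Z_total = R1 + (R2 || L) = 1381 + j14.56 Ω = 1381∠0.6° Ω.
Step 5 — Source phasor: V = 240∠-45.0° V = 169.7 - j169.7 V.
Step 6 — Ohm's law: I = V / Z_total = (169.7 - j169.7) / (1381 + j14.56) = 0.1215 - j0.1241 A.
Step 7 — Convert to polar: |I| = 0.1737 A, ∠I = -45.6°.

I = 0.1737∠-45.6° A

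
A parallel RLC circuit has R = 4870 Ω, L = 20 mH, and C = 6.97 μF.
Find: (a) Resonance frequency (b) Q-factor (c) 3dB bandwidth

Step 1 — Resonance: ω₀ = 1/√(LC) = 1/√(0.02·6.97e-06) = 2678 rad/s.
Step 2 — f₀ = ω₀/(2π) = 426.3 Hz.
Step 3 — Parallel Q: Q = R/(ω₀L) = 4870/(2678·0.02) = 90.91.
Step 4 — Bandwidth: Δω = ω₀/Q = 29.46 rad/s; BW = Δω/(2π) = 4.689 Hz.

(a) f₀ = 426.3 Hz  (b) Q = 90.91  (c) BW = 4.689 Hz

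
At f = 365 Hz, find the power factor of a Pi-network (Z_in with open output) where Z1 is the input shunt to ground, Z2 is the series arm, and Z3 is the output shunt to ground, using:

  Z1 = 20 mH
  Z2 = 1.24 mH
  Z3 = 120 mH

Step 1 — Angular frequency: ω = 2π·f = 2π·365 = 2293 rad/s.
Step 2 — Component impedances:
  Z1: Z = jωL = j·2293·0.02 = 0 + j45.87 Ω
  Z2: Z = jωL = j·2293·0.00124 = 0 + j2.844 Ω
  Z3: Z = jωL = j·2293·0.12 = 0 + j275.2 Ω
Step 3 — With open output, the series arm Z2 and the output shunt Z3 appear in series to ground: Z2 + Z3 = 0 + j278 Ω.
Step 4 — Parallel with input shunt Z1: Z_in = Z1 || (Z2 + Z3) = 0 + j39.37 Ω = 39.37∠90.0° Ω.
Step 5 — Power factor: PF = cos(φ) = Re(Z)/|Z| = -0/39.37 = -0.
Step 6 — Type: Im(Z) = 39.37 ⇒ lagging (phase φ = 90.0°).

PF = -0 (lagging, φ = 90.0°)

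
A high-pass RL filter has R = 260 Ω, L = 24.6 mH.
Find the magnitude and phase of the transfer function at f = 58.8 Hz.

Step 1 — Angular frequency: ω = 2π·58.8 = 369.5 rad/s.
Step 2 — Transfer function: H(jω) = jωL/(R + jωL).
Step 3 — Numerator jωL = j·9.089; denominator R + jωL = 260 + j9.089.
Step 4 — H = 0.00122 + j0.03491.
Step 5 — Magnitude: |H| = 0.03493 (-29.1 dB); phase: φ = 88.0°.

|H| = 0.03493 (-29.1 dB), φ = 88.0°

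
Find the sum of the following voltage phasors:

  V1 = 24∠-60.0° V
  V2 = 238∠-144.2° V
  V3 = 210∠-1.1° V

Step 1 — Convert each phasor to rectangular form:
  V1 = 24·(cos(-60.0°) + j·sin(-60.0°)) = 12 - j20.78 V
  V2 = 238·(cos(-144.2°) + j·sin(-144.2°)) = -193 - j139.2 V
  V3 = 210·(cos(-1.1°) + j·sin(-1.1°)) = 210 - j4.031 V
Step 2 — Sum components: V_total = 28.93 - j164 V.
Step 3 — Convert to polar: |V_total| = 166.6 V, ∠V_total = -80.0°.

V_total = 166.6∠-80.0° V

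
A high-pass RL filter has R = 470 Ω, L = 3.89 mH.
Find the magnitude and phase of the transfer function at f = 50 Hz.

Step 1 — Angular frequency: ω = 2π·50 = 314.2 rad/s.
Step 2 — Transfer function: H(jω) = jωL/(R + jωL).
Step 3 — Numerator jωL = j·1.222; denominator R + jωL = 470 + j1.222.
Step 4 — H = 6.761e-06 + j0.0026.
Step 5 — Magnitude: |H| = 0.0026 (-51.7 dB); phase: φ = 89.9°.

|H| = 0.0026 (-51.7 dB), φ = 89.9°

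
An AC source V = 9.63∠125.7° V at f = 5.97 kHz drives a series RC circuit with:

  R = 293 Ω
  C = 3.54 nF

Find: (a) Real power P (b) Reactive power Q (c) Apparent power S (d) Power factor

Step 1 — Angular frequency: ω = 2π·f = 2π·5970 = 3.751e+04 rad/s.
Step 2 — Component impedances:
  R: Z = R = 293 Ω
  C: Z = 1/(jωC) = -j/(ω·C) = 0 - j7531 Ω
Step 3 — Series combination: Z_total = R + C = 293 - j7531 Ω = 7537∠-87.8° Ω.
Step 4 — Source phasor: V = 9.63∠125.7° V = -5.62 + j7.82 V.
Step 5 — Current: I = V / Z = -0.001066 - j0.0007047 A = 0.001278∠-146.5° A.
Step 6 — Complex power: S = V·I* = 0.0004784 - j0.0123 VA.
Step 7 — Real power: P = Re(S) = 0.0004784 W.
Step 8 — Reactive power: Q = Im(S) = -0.0123 VAR.
Step 9 — Apparent power: |S| = 0.0123 VA.
Step 10 — Power factor: PF = P/|S| = 0.03888 (leading).

(a) P = 0.0004784 W  (b) Q = -0.0123 VAR  (c) S = 0.0123 VA  (d) PF = 0.03888 (leading)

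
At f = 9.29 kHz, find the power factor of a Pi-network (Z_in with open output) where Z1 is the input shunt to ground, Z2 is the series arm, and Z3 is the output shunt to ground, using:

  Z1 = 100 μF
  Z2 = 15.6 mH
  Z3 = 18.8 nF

Step 1 — Angular frequency: ω = 2π·f = 2π·9290 = 5.837e+04 rad/s.
Step 2 — Component impedances:
  Z1: Z = 1/(jωC) = -j/(ω·C) = 0 - j0.1713 Ω
  Z2: Z = jωL = j·5.837e+04·0.0156 = 0 + j910.6 Ω
  Z3: Z = 1/(jωC) = -j/(ω·C) = 0 - j911.3 Ω
Step 3 — With open output, the series arm Z2 and the output shunt Z3 appear in series to ground: Z2 + Z3 = 0 - j0.6846 Ω.
Step 4 — Parallel with input shunt Z1: Z_in = Z1 || (Z2 + Z3) = 0 - j0.137 Ω = 0.137∠-90.0° Ω.
Step 5 — Power factor: PF = cos(φ) = Re(Z)/|Z| = 0/0.137 = 0.
Step 6 — Type: Im(Z) = -0.137 ⇒ leading (phase φ = -90.0°).

PF = 0 (leading, φ = -90.0°)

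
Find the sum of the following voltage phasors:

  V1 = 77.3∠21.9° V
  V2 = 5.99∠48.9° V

Step 1 — Convert each phasor to rectangular form:
  V1 = 77.3·(cos(21.9°) + j·sin(21.9°)) = 71.72 + j28.83 V
  V2 = 5.99·(cos(48.9°) + j·sin(48.9°)) = 3.938 + j4.514 V
Step 2 — Sum components: V_total = 75.66 + j33.35 V.
Step 3 — Convert to polar: |V_total| = 82.68 V, ∠V_total = 23.8°.

V_total = 82.68∠23.8° V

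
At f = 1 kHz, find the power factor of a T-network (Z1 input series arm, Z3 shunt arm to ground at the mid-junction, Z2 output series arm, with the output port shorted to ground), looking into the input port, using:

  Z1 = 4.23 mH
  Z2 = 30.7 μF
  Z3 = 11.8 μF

Step 1 — Angular frequency: ω = 2π·f = 2π·1000 = 6283 rad/s.
Step 2 — Component impedances:
  Z1: Z = jωL = j·6283·0.00423 = 0 + j26.58 Ω
  Z2: Z = 1/(jωC) = -j/(ω·C) = 0 - j5.184 Ω
  Z3: Z = 1/(jωC) = -j/(ω·C) = 0 - j13.49 Ω
Step 3 — With the output port shorted to ground, the output series arm Z2 runs from the junction to ground; the shunt arm Z3 also runs from the junction to ground. They appear in parallel: Z3 || Z2 = 0 - j3.745 Ω.
Step 4 — Series with input arm Z1: Z_in = Z1 + (Z3 || Z2) = 0 + j22.83 Ω = 22.83∠90.0° Ω.
Step 5 — Power factor: PF = cos(φ) = Re(Z)/|Z| = 0/22.83 = 0.
Step 6 — Type: Im(Z) = 22.83 ⇒ lagging (phase φ = 90.0°).

PF = 0 (lagging, φ = 90.0°)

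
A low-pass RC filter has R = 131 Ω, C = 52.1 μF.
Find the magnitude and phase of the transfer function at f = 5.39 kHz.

Step 1 — Angular frequency: ω = 2π·5390 = 3.387e+04 rad/s.
Step 2 — Transfer function: H(jω) = 1/(1 + jωRC).
Step 3 — Denominator: 1 + jωRC = 1 + j·3.387e+04·131·5.21e-05 = 1 + j231.1.
Step 4 — H = 1.872e-05 - j0.004326.
Step 5 — Magnitude: |H| = 0.004326 (-47.3 dB); phase: φ = -89.8°.

|H| = 0.004326 (-47.3 dB), φ = -89.8°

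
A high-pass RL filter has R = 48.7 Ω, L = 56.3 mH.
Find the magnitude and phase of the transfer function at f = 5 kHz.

Step 1 — Angular frequency: ω = 2π·5000 = 3.142e+04 rad/s.
Step 2 — Transfer function: H(jω) = jωL/(R + jωL).
Step 3 — Numerator jωL = j·1769; denominator R + jωL = 48.7 + j1769.
Step 4 — H = 0.9992 + j0.02751.
Step 5 — Magnitude: |H| = 0.9996 (-0.0 dB); phase: φ = 1.6°.

|H| = 0.9996 (-0.0 dB), φ = 1.6°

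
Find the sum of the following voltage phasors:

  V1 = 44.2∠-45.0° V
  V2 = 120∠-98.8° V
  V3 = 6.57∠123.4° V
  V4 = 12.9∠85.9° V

Step 1 — Convert each phasor to rectangular form:
  V1 = 44.2·(cos(-45.0°) + j·sin(-45.0°)) = 31.25 - j31.25 V
  V2 = 120·(cos(-98.8°) + j·sin(-98.8°)) = -18.36 - j118.6 V
  V3 = 6.57·(cos(123.4°) + j·sin(123.4°)) = -3.617 + j5.485 V
  V4 = 12.9·(cos(85.9°) + j·sin(85.9°)) = 0.9223 + j12.87 V
Step 2 — Sum components: V_total = 10.2 - j131.5 V.
Step 3 — Convert to polar: |V_total| = 131.9 V, ∠V_total = -85.6°.

V_total = 131.9∠-85.6° V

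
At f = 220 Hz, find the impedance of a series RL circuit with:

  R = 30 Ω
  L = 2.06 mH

Step 1 — Angular frequency: ω = 2π·f = 2π·220 = 1382 rad/s.
Step 2 — Component impedances:
  R: Z = R = 30 Ω
  L: Z = jωL = j·1382·0.00206 = 0 + j2.848 Ω
Step 3 — Series combination: Z_total = R + L = 30 + j2.848 Ω = 30.13∠5.4° Ω.

Z = 30 + j2.848 Ω = 30.13∠5.4° Ω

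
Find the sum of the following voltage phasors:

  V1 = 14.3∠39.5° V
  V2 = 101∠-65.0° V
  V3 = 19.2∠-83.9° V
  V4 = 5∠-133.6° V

Step 1 — Convert each phasor to rectangular form:
  V1 = 14.3·(cos(39.5°) + j·sin(39.5°)) = 11.03 + j9.096 V
  V2 = 101·(cos(-65.0°) + j·sin(-65.0°)) = 42.68 - j91.54 V
  V3 = 19.2·(cos(-83.9°) + j·sin(-83.9°)) = 2.04 - j19.09 V
  V4 = 5·(cos(-133.6°) + j·sin(-133.6°)) = -3.448 - j3.621 V
Step 2 — Sum components: V_total = 52.31 - j105.2 V.
Step 3 — Convert to polar: |V_total| = 117.4 V, ∠V_total = -63.6°.

V_total = 117.4∠-63.6° V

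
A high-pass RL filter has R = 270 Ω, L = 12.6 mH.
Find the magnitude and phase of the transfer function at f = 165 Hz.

Step 1 — Angular frequency: ω = 2π·165 = 1037 rad/s.
Step 2 — Transfer function: H(jω) = jωL/(R + jωL).
Step 3 — Numerator jωL = j·13.06; denominator R + jωL = 270 + j13.06.
Step 4 — H = 0.002335 + j0.04827.
Step 5 — Magnitude: |H| = 0.04832 (-26.3 dB); phase: φ = 87.2°.

|H| = 0.04832 (-26.3 dB), φ = 87.2°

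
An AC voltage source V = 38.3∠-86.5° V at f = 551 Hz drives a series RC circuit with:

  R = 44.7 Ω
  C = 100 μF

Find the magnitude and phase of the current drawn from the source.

Step 1 — Angular frequency: ω = 2π·f = 2π·551 = 3462 rad/s.
Step 2 — Component impedances:
  R: Z = R = 44.7 Ω
  C: Z = 1/(jωC) = -j/(ω·C) = 0 - j2.888 Ω
Step 3 — Series combination: Z_total = R + C = 44.7 - j2.888 Ω = 44.79∠-3.7° Ω.
Step 4 — Source phasor: V = 38.3∠-86.5° V = 2.338 - j38.23 V.
Step 5 — Ohm's law: I = V / Z_total = (2.338 - j38.23) / (44.7 - j2.888) = 0.1071 - j0.8483 A.
Step 6 — Convert to polar: |I| = 0.855 A, ∠I = -82.8°.

I = 0.855∠-82.8° A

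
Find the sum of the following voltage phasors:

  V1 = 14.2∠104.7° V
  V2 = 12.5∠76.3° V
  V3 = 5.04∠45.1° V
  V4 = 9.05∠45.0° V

Step 1 — Convert each phasor to rectangular form:
  V1 = 14.2·(cos(104.7°) + j·sin(104.7°)) = -3.603 + j13.74 V
  V2 = 12.5·(cos(76.3°) + j·sin(76.3°)) = 2.96 + j12.14 V
  V3 = 5.04·(cos(45.1°) + j·sin(45.1°)) = 3.558 + j3.57 V
  V4 = 9.05·(cos(45.0°) + j·sin(45.0°)) = 6.399 + j6.399 V
Step 2 — Sum components: V_total = 9.314 + j35.85 V.
Step 3 — Convert to polar: |V_total| = 37.04 V, ∠V_total = 75.4°.

V_total = 37.04∠75.4° V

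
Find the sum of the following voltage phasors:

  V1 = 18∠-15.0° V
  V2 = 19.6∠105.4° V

Step 1 — Convert each phasor to rectangular form:
  V1 = 18·(cos(-15.0°) + j·sin(-15.0°)) = 17.39 - j4.659 V
  V2 = 19.6·(cos(105.4°) + j·sin(105.4°)) = -5.205 + j18.9 V
Step 2 — Sum components: V_total = 12.18 + j14.24 V.
Step 3 — Convert to polar: |V_total| = 18.74 V, ∠V_total = 49.4°.

V_total = 18.74∠49.4° V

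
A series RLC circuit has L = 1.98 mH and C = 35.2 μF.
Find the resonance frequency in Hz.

Step 1 — Resonance condition Im(Z)=0 gives ω₀ = 1/√(LC).
Step 2 — ω₀ = 1/√(0.00198·3.52e-05) = 3788 rad/s.
Step 3 — f₀ = ω₀/(2π) = 602.9 Hz.

f₀ = 602.9 Hz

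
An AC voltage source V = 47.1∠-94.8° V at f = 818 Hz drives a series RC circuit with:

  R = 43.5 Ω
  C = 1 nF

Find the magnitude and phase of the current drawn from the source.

Step 1 — Angular frequency: ω = 2π·f = 2π·818 = 5140 rad/s.
Step 2 — Component impedances:
  R: Z = R = 43.5 Ω
  C: Z = 1/(jωC) = -j/(ω·C) = 0 - j1.946e+05 Ω
Step 3 — Series combination: Z_total = R + C = 43.5 - j1.946e+05 Ω = 1.946e+05∠-90.0° Ω.
Step 4 — Source phasor: V = 47.1∠-94.8° V = -3.941 - j46.93 V.
Step 5 — Ohm's law: I = V / Z_total = (-3.941 - j46.93) / (43.5 - j1.946e+05) = 0.0002412 - j2.031e-05 A.
Step 6 — Convert to polar: |I| = 0.0002421 A, ∠I = -4.8°.

I = 0.0002421∠-4.8° A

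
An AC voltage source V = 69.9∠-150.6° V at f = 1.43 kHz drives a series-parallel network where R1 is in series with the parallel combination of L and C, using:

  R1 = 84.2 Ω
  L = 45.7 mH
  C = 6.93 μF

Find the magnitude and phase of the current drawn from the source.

Step 1 — Angular frequency: ω = 2π·f = 2π·1430 = 8985 rad/s.
Step 2 — Component impedances:
  R1: Z = R = 84.2 Ω
  L: Z = jωL = j·8985·0.0457 = 0 + j410.6 Ω
  C: Z = 1/(jωC) = -j/(ω·C) = 0 - j16.06 Ω
Step 3 — Parallel branch: L || C = 1/(1/L + 1/C) = 0 - j16.71 Ω.
Step 4 — Series with R1: Z_total = R1 + (L || C) = 84.2 - j16.71 Ω = 85.84∠-11.2° Ω.
Step 5 — Source phasor: V = 69.9∠-150.6° V = -60.9 - j34.31 V.
Step 6 — Ohm's law: I = V / Z_total = (-60.9 - j34.31) / (84.2 - j16.71) = -0.618 - j0.5302 A.
Step 7 — Convert to polar: |I| = 0.8143 A, ∠I = -139.4°.

I = 0.8143∠-139.4° A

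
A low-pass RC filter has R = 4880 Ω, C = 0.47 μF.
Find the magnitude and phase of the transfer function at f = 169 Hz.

Step 1 — Angular frequency: ω = 2π·169 = 1062 rad/s.
Step 2 — Transfer function: H(jω) = 1/(1 + jωRC).
Step 3 — Denominator: 1 + jωRC = 1 + j·1062·4880·4.7e-07 = 1 + j2.435.
Step 4 — H = 0.1443 - j0.3514.
Step 5 — Magnitude: |H| = 0.3798 (-8.4 dB); phase: φ = -67.7°.

|H| = 0.3798 (-8.4 dB), φ = -67.7°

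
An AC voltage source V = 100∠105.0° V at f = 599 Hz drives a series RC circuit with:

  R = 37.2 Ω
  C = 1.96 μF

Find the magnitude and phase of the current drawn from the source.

Step 1 — Angular frequency: ω = 2π·f = 2π·599 = 3764 rad/s.
Step 2 — Component impedances:
  R: Z = R = 37.2 Ω
  C: Z = 1/(jωC) = -j/(ω·C) = 0 - j135.6 Ω
Step 3 — Series combination: Z_total = R + C = 37.2 - j135.6 Ω = 140.6∠-74.7° Ω.
Step 4 — Source phasor: V = 100∠105.0° V = -25.88 + j96.59 V.
Step 5 — Ohm's law: I = V / Z_total = (-25.88 + j96.59) / (37.2 - j135.6) = -0.7114 + j0.004284 A.
Step 6 — Convert to polar: |I| = 0.7114 A, ∠I = 179.7°.

I = 0.7114∠179.7° A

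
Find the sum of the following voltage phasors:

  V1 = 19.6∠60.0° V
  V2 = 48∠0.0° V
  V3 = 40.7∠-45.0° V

Step 1 — Convert each phasor to rectangular form:
  V1 = 19.6·(cos(60.0°) + j·sin(60.0°)) = 9.8 + j16.97 V
  V2 = 48·(cos(0.0°) + j·sin(0.0°)) = 48 V
  V3 = 40.7·(cos(-45.0°) + j·sin(-45.0°)) = 28.78 - j28.78 V
Step 2 — Sum components: V_total = 86.58 - j11.81 V.
Step 3 — Convert to polar: |V_total| = 87.38 V, ∠V_total = -7.8°.

V_total = 87.38∠-7.8° V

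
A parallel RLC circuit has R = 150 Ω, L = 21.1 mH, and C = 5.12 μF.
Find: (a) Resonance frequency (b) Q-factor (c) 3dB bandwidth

Step 1 — Resonance: ω₀ = 1/√(LC) = 1/√(0.0211·5.12e-06) = 3042 rad/s.
Step 2 — f₀ = ω₀/(2π) = 484.2 Hz.
Step 3 — Parallel Q: Q = R/(ω₀L) = 150/(3042·0.0211) = 2.337.
Step 4 — Bandwidth: Δω = ω₀/Q = 1302 rad/s; BW = Δω/(2π) = 207.2 Hz.

(a) f₀ = 484.2 Hz  (b) Q = 2.337  (c) BW = 207.2 Hz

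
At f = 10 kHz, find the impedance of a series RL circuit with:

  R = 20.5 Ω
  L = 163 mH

Step 1 — Angular frequency: ω = 2π·f = 2π·1e+04 = 6.283e+04 rad/s.
Step 2 — Component impedances:
  R: Z = R = 20.5 Ω
  L: Z = jωL = j·6.283e+04·0.163 = 0 + j1.024e+04 Ω
Step 3 — Series combination: Z_total = R + L = 20.5 + j1.024e+04 Ω = 1.024e+04∠89.9° Ω.

Z = 20.5 + j1.024e+04 Ω = 1.024e+04∠89.9° Ω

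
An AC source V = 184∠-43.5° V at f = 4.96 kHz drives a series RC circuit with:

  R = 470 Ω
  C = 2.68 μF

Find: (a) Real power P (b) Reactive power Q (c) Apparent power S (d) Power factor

Step 1 — Angular frequency: ω = 2π·f = 2π·4960 = 3.116e+04 rad/s.
Step 2 — Component impedances:
  R: Z = R = 470 Ω
  C: Z = 1/(jωC) = -j/(ω·C) = 0 - j11.97 Ω
Step 3 — Series combination: Z_total = R + C = 470 - j11.97 Ω = 470.2∠-1.5° Ω.
Step 4 — Source phasor: V = 184∠-43.5° V = 133.5 - j126.7 V.
Step 5 — Current: I = V / Z = 0.2907 - j0.2621 A = 0.3914∠-42.0° A.
Step 6 — Complex power: S = V·I* = 71.99 - j1.834 VA.
Step 7 — Real power: P = Re(S) = 71.99 W.
Step 8 — Reactive power: Q = Im(S) = -1.834 VAR.
Step 9 — Apparent power: |S| = 72.01 VA.
Step 10 — Power factor: PF = P/|S| = 0.9997 (leading).

(a) P = 71.99 W  (b) Q = -1.834 VAR  (c) S = 72.01 VA  (d) PF = 0.9997 (leading)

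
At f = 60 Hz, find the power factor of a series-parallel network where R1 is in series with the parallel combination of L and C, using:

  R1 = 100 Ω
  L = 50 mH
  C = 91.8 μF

Step 1 — Angular frequency: ω = 2π·f = 2π·60 = 377 rad/s.
Step 2 — Component impedances:
  R1: Z = R = 100 Ω
  L: Z = jωL = j·377·0.05 = 0 + j18.85 Ω
  C: Z = 1/(jωC) = -j/(ω·C) = 0 - j28.9 Ω
Step 3 — Parallel branch: L || C = 1/(1/L + 1/C) = 0 + j54.22 Ω.
Step 4 — Series with R1: Z_total = R1 + (L || C) = 100 + j54.22 Ω = 113.8∠28.5° Ω.
Step 5 — Power factor: PF = cos(φ) = Re(Z)/|Z| = 100/113.75 = 0.8791.
Step 6 — Type: Im(Z) = 54.22 ⇒ lagging (phase φ = 28.5°).

PF = 0.8791 (lagging, φ = 28.5°)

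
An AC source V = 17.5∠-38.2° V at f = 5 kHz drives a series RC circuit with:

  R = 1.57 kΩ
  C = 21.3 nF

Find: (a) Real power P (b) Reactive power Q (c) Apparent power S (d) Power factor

Step 1 — Angular frequency: ω = 2π·f = 2π·5000 = 3.142e+04 rad/s.
Step 2 — Component impedances:
  R: Z = R = 1570 Ω
  C: Z = 1/(jωC) = -j/(ω·C) = 0 - j1494 Ω
Step 3 — Series combination: Z_total = R + C = 1570 - j1494 Ω = 2168∠-43.6° Ω.
Step 4 — Source phasor: V = 17.5∠-38.2° V = 13.75 - j10.82 V.
Step 5 — Current: I = V / Z = 0.008038 + j0.000758 A = 0.008074∠5.4° A.
Step 6 — Complex power: S = V·I* = 0.1023 - j0.09741 VA.
Step 7 — Real power: P = Re(S) = 0.1023 W.
Step 8 — Reactive power: Q = Im(S) = -0.09741 VAR.
Step 9 — Apparent power: |S| = 0.1413 VA.
Step 10 — Power factor: PF = P/|S| = 0.7243 (leading).

(a) P = 0.1023 W  (b) Q = -0.09741 VAR  (c) S = 0.1413 VA  (d) PF = 0.7243 (leading)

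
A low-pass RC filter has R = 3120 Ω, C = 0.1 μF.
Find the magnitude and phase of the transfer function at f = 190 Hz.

Step 1 — Angular frequency: ω = 2π·190 = 1194 rad/s.
Step 2 — Transfer function: H(jω) = 1/(1 + jωRC).
Step 3 — Denominator: 1 + jωRC = 1 + j·1194·3120·1e-07 = 1 + j0.3725.
Step 4 — H = 0.8782 - j0.3271.
Step 5 — Magnitude: |H| = 0.9371 (-0.6 dB); phase: φ = -20.4°.

|H| = 0.9371 (-0.6 dB), φ = -20.4°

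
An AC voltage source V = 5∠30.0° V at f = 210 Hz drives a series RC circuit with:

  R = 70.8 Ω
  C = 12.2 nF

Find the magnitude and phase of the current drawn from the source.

Step 1 — Angular frequency: ω = 2π·f = 2π·210 = 1319 rad/s.
Step 2 — Component impedances:
  R: Z = R = 70.8 Ω
  C: Z = 1/(jωC) = -j/(ω·C) = 0 - j6.212e+04 Ω
Step 3 — Series combination: Z_total = R + C = 70.8 - j6.212e+04 Ω = 6.212e+04∠-89.9° Ω.
Step 4 — Source phasor: V = 5∠30.0° V = 4.33 + j2.5 V.
Step 5 — Ohm's law: I = V / Z_total = (4.33 + j2.5) / (70.8 - j6.212e+04) = -4.016e-05 + j6.975e-05 A.
Step 6 — Convert to polar: |I| = 8.049e-05 A, ∠I = 119.9°.

I = 8.049e-05∠119.9° A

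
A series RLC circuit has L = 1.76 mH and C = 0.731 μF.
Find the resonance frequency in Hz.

Step 1 — Resonance condition Im(Z)=0 gives ω₀ = 1/√(LC).
Step 2 — ω₀ = 1/√(0.00176·7.31e-07) = 2.788e+04 rad/s.
Step 3 — f₀ = ω₀/(2π) = 4437 Hz.

f₀ = 4437 Hz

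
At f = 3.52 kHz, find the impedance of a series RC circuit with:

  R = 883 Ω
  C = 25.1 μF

Step 1 — Angular frequency: ω = 2π·f = 2π·3520 = 2.212e+04 rad/s.
Step 2 — Component impedances:
  R: Z = R = 883 Ω
  C: Z = 1/(jωC) = -j/(ω·C) = 0 - j1.801 Ω
Step 3 — Series combination: Z_total = R + C = 883 - j1.801 Ω = 883∠-0.1° Ω.

Z = 883 - j1.801 Ω = 883∠-0.1° Ω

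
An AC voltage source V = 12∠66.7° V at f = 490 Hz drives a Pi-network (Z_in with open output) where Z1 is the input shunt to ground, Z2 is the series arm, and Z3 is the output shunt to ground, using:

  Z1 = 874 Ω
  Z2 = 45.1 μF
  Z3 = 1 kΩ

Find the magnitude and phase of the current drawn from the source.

Step 1 — Angular frequency: ω = 2π·f = 2π·490 = 3079 rad/s.
Step 2 — Component impedances:
  Z1: Z = R = 874 Ω
  Z2: Z = 1/(jωC) = -j/(ω·C) = 0 - j7.202 Ω
  Z3: Z = R = 1000 Ω
Step 3 — With open output, the series arm Z2 and the output shunt Z3 appear in series to ground: Z2 + Z3 = 1000 - j7.202 Ω.
Step 4 — Parallel with input shunt Z1: Z_in = Z1 || (Z2 + Z3) = 466.4 - j1.566 Ω = 466.4∠-0.2° Ω.
Step 5 — Source phasor: V = 12∠66.7° V = 4.747 + j11.02 V.
Step 6 — Ohm's law: I = V / Z_total = (4.747 + j11.02) / (466.4 - j1.566) = 0.0101 + j0.02367 A.
Step 7 — Convert to polar: |I| = 0.02573 A, ∠I = 66.9°.

I = 0.02573∠66.9° A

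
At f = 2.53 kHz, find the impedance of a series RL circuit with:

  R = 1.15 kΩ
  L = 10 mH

Step 1 — Angular frequency: ω = 2π·f = 2π·2530 = 1.59e+04 rad/s.
Step 2 — Component impedances:
  R: Z = R = 1150 Ω
  L: Z = jωL = j·1.59e+04·0.01 = 0 + j159 Ω
Step 3 — Series combination: Z_total = R + L = 1150 + j159 Ω = 1161∠7.9° Ω.

Z = 1150 + j159 Ω = 1161∠7.9° Ω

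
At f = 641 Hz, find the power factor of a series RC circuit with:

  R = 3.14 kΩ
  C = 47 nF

Step 1 — Angular frequency: ω = 2π·f = 2π·641 = 4028 rad/s.
Step 2 — Component impedances:
  R: Z = R = 3140 Ω
  C: Z = 1/(jωC) = -j/(ω·C) = 0 - j5283 Ω
Step 3 — Series combination: Z_total = R + C = 3140 - j5283 Ω = 6146∠-59.3° Ω.
Step 4 — Power factor: PF = cos(φ) = Re(Z)/|Z| = 3140/6146 = 0.5109.
Step 5 — Type: Im(Z) = -5283 ⇒ leading (phase φ = -59.3°).

PF = 0.5109 (leading, φ = -59.3°)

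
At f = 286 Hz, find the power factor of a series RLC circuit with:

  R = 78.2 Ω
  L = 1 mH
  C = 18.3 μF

Step 1 — Angular frequency: ω = 2π·f = 2π·286 = 1797 rad/s.
Step 2 — Component impedances:
  R: Z = R = 78.2 Ω
  L: Z = jωL = j·1797·0.001 = 0 + j1.797 Ω
  C: Z = 1/(jωC) = -j/(ω·C) = 0 - j30.41 Ω
Step 3 — Series combination: Z_total = R + L + C = 78.2 - j28.61 Ω = 83.27∠-20.1° Ω.
Step 4 — Power factor: PF = cos(φ) = Re(Z)/|Z| = 78.2/83.27 = 0.9391.
Step 5 — Type: Im(Z) = -28.61 ⇒ leading (phase φ = -20.1°).

PF = 0.9391 (leading, φ = -20.1°)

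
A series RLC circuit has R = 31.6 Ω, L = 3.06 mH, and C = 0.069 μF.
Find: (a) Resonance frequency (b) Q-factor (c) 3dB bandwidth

Step 1 — Resonance condition Im(Z)=0 gives ω₀ = 1/√(LC).
Step 2 — ω₀ = 1/√(0.00306·6.9e-08) = 6.882e+04 rad/s.
Step 3 — f₀ = ω₀/(2π) = 1.095e+04 Hz.
Step 4 — Series Q: Q = ω₀L/R = 6.882e+04·0.00306/31.6 = 6.664.
Step 5 — 3dB bandwidth: Δω = ω₀/Q = 1.033e+04 rad/s; BW = Δω/(2π) = 1644 Hz.

(a) f₀ = 1.095e+04 Hz  (b) Q = 6.664  (c) BW = 1644 Hz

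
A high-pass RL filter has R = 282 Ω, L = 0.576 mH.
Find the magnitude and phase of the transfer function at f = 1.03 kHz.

Step 1 — Angular frequency: ω = 2π·1030 = 6472 rad/s.
Step 2 — Transfer function: H(jω) = jωL/(R + jωL).
Step 3 — Numerator jωL = j·3.728; denominator R + jωL = 282 + j3.728.
Step 4 — H = 0.0001747 + j0.01322.
Step 5 — Magnitude: |H| = 0.01322 (-37.6 dB); phase: φ = 89.2°.

|H| = 0.01322 (-37.6 dB), φ = 89.2°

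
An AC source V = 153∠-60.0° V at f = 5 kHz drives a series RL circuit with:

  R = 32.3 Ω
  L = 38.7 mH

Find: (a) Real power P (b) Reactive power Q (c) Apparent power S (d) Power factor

Step 1 — Angular frequency: ω = 2π·f = 2π·5000 = 3.142e+04 rad/s.
Step 2 — Component impedances:
  R: Z = R = 32.3 Ω
  L: Z = jωL = j·3.142e+04·0.0387 = 0 + j1216 Ω
Step 3 — Series combination: Z_total = R + L = 32.3 + j1216 Ω = 1216∠88.5° Ω.
Step 4 — Source phasor: V = 153∠-60.0° V = 76.5 - j132.5 V.
Step 5 — Current: I = V / Z = -0.1072 - j0.06577 A = 0.1258∠-148.5° A.
Step 6 — Complex power: S = V·I* = 0.5112 + j19.24 VA.
Step 7 — Real power: P = Re(S) = 0.5112 W.
Step 8 — Reactive power: Q = Im(S) = 19.24 VAR.
Step 9 — Apparent power: |S| = 19.25 VA.
Step 10 — Power factor: PF = P/|S| = 0.02656 (lagging).

(a) P = 0.5112 W  (b) Q = 19.24 VAR  (c) S = 19.25 VA  (d) PF = 0.02656 (lagging)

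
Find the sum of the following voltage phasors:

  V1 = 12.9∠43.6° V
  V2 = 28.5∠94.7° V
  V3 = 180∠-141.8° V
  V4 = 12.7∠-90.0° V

Step 1 — Convert each phasor to rectangular form:
  V1 = 12.9·(cos(43.6°) + j·sin(43.6°)) = 9.342 + j8.896 V
  V2 = 28.5·(cos(94.7°) + j·sin(94.7°)) = -2.335 + j28.4 V
  V3 = 180·(cos(-141.8°) + j·sin(-141.8°)) = -141.5 - j111.3 V
  V4 = 12.7·(cos(-90.0°) + j·sin(-90.0°)) = 0 - j12.7 V
Step 2 — Sum components: V_total = -134.4 - j86.71 V.
Step 3 — Convert to polar: |V_total| = 160 V, ∠V_total = -147.2°.

V_total = 160∠-147.2° V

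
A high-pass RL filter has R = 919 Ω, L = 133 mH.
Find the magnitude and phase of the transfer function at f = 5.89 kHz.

Step 1 — Angular frequency: ω = 2π·5890 = 3.701e+04 rad/s.
Step 2 — Transfer function: H(jω) = jωL/(R + jωL).
Step 3 — Numerator jωL = j·4922; denominator R + jωL = 919 + j4922.
Step 4 — H = 0.9663 + j0.1804.
Step 5 — Magnitude: |H| = 0.983 (-0.1 dB); phase: φ = 10.6°.

|H| = 0.983 (-0.1 dB), φ = 10.6°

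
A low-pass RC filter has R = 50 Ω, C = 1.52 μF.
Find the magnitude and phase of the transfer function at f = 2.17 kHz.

Step 1 — Angular frequency: ω = 2π·2170 = 1.363e+04 rad/s.
Step 2 — Transfer function: H(jω) = 1/(1 + jωRC).
Step 3 — Denominator: 1 + jωRC = 1 + j·1.363e+04·50·1.52e-06 = 1 + j1.036.
Step 4 — H = 0.4822 - j0.4997.
Step 5 — Magnitude: |H| = 0.6944 (-3.2 dB); phase: φ = -46.0°.

|H| = 0.6944 (-3.2 dB), φ = -46.0°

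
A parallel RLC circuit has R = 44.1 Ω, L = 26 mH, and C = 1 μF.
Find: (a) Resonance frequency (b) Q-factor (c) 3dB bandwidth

Step 1 — Resonance: ω₀ = 1/√(LC) = 1/√(0.026·1e-06) = 6202 rad/s.
Step 2 — f₀ = ω₀/(2π) = 987 Hz.
Step 3 — Parallel Q: Q = R/(ω₀L) = 44.1/(6202·0.026) = 0.2735.
Step 4 — Bandwidth: Δω = ω₀/Q = 2.268e+04 rad/s; BW = Δω/(2π) = 3609 Hz.

(a) f₀ = 987 Hz  (b) Q = 0.2735  (c) BW = 3609 Hz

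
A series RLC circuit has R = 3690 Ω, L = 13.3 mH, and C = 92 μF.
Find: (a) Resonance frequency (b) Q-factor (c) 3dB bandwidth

Step 1 — Resonance: ω₀ = 1/√(LC) = 1/√(0.0133·9.2e-05) = 904 rad/s.
Step 2 — f₀ = ω₀/(2π) = 143.9 Hz.
Step 3 — Series Q: Q = ω₀L/R = 904·0.0133/3690 = 0.003258.
Step 4 — Bandwidth: Δω = ω₀/Q = 2.774e+05 rad/s; BW = Δω/(2π) = 4.416e+04 Hz.

(a) f₀ = 143.9 Hz  (b) Q = 0.003258  (c) BW = 4.416e+04 Hz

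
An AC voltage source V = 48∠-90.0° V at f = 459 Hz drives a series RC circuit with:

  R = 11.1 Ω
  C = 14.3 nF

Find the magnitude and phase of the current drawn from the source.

Step 1 — Angular frequency: ω = 2π·f = 2π·459 = 2884 rad/s.
Step 2 — Component impedances:
  R: Z = R = 11.1 Ω
  C: Z = 1/(jωC) = -j/(ω·C) = 0 - j2.425e+04 Ω
Step 3 — Series combination: Z_total = R + C = 11.1 - j2.425e+04 Ω = 2.425e+04∠-90.0° Ω.
Step 4 — Source phasor: V = 48∠-90.0° V = 0 - j48 V.
Step 5 — Ohm's law: I = V / Z_total = (0 - j48) / (11.1 - j2.425e+04) = 0.00198 - j9.062e-07 A.
Step 6 — Convert to polar: |I| = 0.00198 A, ∠I = -0.0°.

I = 0.00198∠-0.0° A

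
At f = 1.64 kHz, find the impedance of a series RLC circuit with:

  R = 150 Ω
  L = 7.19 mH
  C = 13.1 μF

Step 1 — Angular frequency: ω = 2π·f = 2π·1640 = 1.03e+04 rad/s.
Step 2 — Component impedances:
  R: Z = R = 150 Ω
  L: Z = jωL = j·1.03e+04·0.00719 = 0 + j74.09 Ω
  C: Z = 1/(jωC) = -j/(ω·C) = 0 - j7.408 Ω
Step 3 — Series combination: Z_total = R + L + C = 150 + j66.68 Ω = 164.2∠24.0° Ω.

Z = 150 + j66.68 Ω = 164.2∠24.0° Ω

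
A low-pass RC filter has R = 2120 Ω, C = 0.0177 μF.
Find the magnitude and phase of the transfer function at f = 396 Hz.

Step 1 — Angular frequency: ω = 2π·396 = 2488 rad/s.
Step 2 — Transfer function: H(jω) = 1/(1 + jωRC).
Step 3 — Denominator: 1 + jωRC = 1 + j·2488·2120·1.77e-08 = 1 + j0.09337.
Step 4 — H = 0.9914 - j0.09256.
Step 5 — Magnitude: |H| = 0.9957 (-0.0 dB); phase: φ = -5.3°.

|H| = 0.9957 (-0.0 dB), φ = -5.3°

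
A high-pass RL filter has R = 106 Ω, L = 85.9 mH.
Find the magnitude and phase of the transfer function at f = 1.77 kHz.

Step 1 — Angular frequency: ω = 2π·1770 = 1.112e+04 rad/s.
Step 2 — Transfer function: H(jω) = jωL/(R + jωL).
Step 3 — Numerator jωL = j·955.3; denominator R + jωL = 106 + j955.3.
Step 4 — H = 0.9878 + j0.1096.
Step 5 — Magnitude: |H| = 0.9939 (-0.1 dB); phase: φ = 6.3°.

|H| = 0.9939 (-0.1 dB), φ = 6.3°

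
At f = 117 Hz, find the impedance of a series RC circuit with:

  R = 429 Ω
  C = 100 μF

Step 1 — Angular frequency: ω = 2π·f = 2π·117 = 735.1 rad/s.
Step 2 — Component impedances:
  R: Z = R = 429 Ω
  C: Z = 1/(jωC) = -j/(ω·C) = 0 - j13.6 Ω
Step 3 — Series combination: Z_total = R + C = 429 - j13.6 Ω = 429.2∠-1.8° Ω.

Z = 429 - j13.6 Ω = 429.2∠-1.8° Ω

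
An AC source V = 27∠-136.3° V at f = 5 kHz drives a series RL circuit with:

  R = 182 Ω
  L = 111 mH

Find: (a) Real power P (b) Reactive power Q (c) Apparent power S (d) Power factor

Step 1 — Angular frequency: ω = 2π·f = 2π·5000 = 3.142e+04 rad/s.
Step 2 — Component impedances:
  R: Z = R = 182 Ω
  L: Z = jωL = j·3.142e+04·0.111 = 0 + j3487 Ω
Step 3 — Series combination: Z_total = R + L = 182 + j3487 Ω = 3492∠87.0° Ω.
Step 4 — Source phasor: V = 27∠-136.3° V = -19.52 - j18.65 V.
Step 5 — Current: I = V / Z = -0.005626 + j0.005304 A = 0.007732∠136.7° A.
Step 6 — Complex power: S = V·I* = 0.01088 + j0.2085 VA.
Step 7 — Real power: P = Re(S) = 0.01088 W.
Step 8 — Reactive power: Q = Im(S) = 0.2085 VAR.
Step 9 — Apparent power: |S| = 0.2088 VA.
Step 10 — Power factor: PF = P/|S| = 0.05212 (lagging).

(a) P = 0.01088 W  (b) Q = 0.2085 VAR  (c) S = 0.2088 VA  (d) PF = 0.05212 (lagging)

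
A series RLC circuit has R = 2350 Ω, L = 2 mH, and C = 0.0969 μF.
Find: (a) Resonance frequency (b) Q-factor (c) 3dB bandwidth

Step 1 — Resonance: ω₀ = 1/√(LC) = 1/√(0.002·9.69e-08) = 7.183e+04 rad/s.
Step 2 — f₀ = ω₀/(2π) = 1.143e+04 Hz.
Step 3 — Series Q: Q = ω₀L/R = 7.183e+04·0.002/2350 = 0.06113.
Step 4 — Bandwidth: Δω = ω₀/Q = 1.175e+06 rad/s; BW = Δω/(2π) = 1.87e+05 Hz.

(a) f₀ = 1.143e+04 Hz  (b) Q = 0.06113  (c) BW = 1.87e+05 Hz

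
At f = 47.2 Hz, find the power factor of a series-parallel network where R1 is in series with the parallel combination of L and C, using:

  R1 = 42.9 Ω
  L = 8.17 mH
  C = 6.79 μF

Step 1 — Angular frequency: ω = 2π·f = 2π·47.2 = 296.6 rad/s.
Step 2 — Component impedances:
  R1: Z = R = 42.9 Ω
  L: Z = jωL = j·296.6·0.00817 = 0 + j2.423 Ω
  C: Z = 1/(jωC) = -j/(ω·C) = 0 - j496.6 Ω
Step 3 — Parallel branch: L || C = 1/(1/L + 1/C) = 0 + j2.435 Ω.
Step 4 — Series with R1: Z_total = R1 + (L || C) = 42.9 + j2.435 Ω = 42.97∠3.2° Ω.
Step 5 — Power factor: PF = cos(φ) = Re(Z)/|Z| = 42.9/42.97 = 0.9984.
Step 6 — Type: Im(Z) = 2.435 ⇒ lagging (phase φ = 3.2°).

PF = 0.9984 (lagging, φ = 3.2°)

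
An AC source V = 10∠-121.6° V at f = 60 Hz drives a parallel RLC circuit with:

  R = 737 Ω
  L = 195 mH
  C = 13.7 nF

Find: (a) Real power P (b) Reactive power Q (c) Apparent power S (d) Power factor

Step 1 — Angular frequency: ω = 2π·f = 2π·60 = 377 rad/s.
Step 2 — Component impedances:
  R: Z = R = 737 Ω
  L: Z = jωL = j·377·0.195 = 0 + j73.51 Ω
  C: Z = 1/(jωC) = -j/(ω·C) = 0 - j1.936e+05 Ω
Step 3 — Parallel combination: 1/Z_total = 1/R + 1/L + 1/C; Z_total = 7.266 + j72.82 Ω = 73.18∠84.3° Ω.
Step 4 — Source phasor: V = 10∠-121.6° V = -5.24 - j8.517 V.
Step 5 — Current: I = V / Z = -0.1229 + j0.05969 A = 0.1367∠154.1° A.
Step 6 — Complex power: S = V·I* = 0.1357 + j1.36 VA.
Step 7 — Real power: P = Re(S) = 0.1357 W.
Step 8 — Reactive power: Q = Im(S) = 1.36 VAR.
Step 9 — Apparent power: |S| = 1.367 VA.
Step 10 — Power factor: PF = P/|S| = 0.09929 (lagging).

(a) P = 0.1357 W  (b) Q = 1.36 VAR  (c) S = 1.367 VA  (d) PF = 0.09929 (lagging)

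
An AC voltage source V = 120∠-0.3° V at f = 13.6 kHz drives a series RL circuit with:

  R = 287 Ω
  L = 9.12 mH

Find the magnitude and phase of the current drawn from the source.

Step 1 — Angular frequency: ω = 2π·f = 2π·1.36e+04 = 8.545e+04 rad/s.
Step 2 — Component impedances:
  R: Z = R = 287 Ω
  L: Z = jωL = j·8.545e+04·0.00912 = 0 + j779.3 Ω
Step 3 — Series combination: Z_total = R + L = 287 + j779.3 Ω = 830.5∠69.8° Ω.
Step 4 — Source phasor: V = 120∠-0.3° V = 120 - j0.6283 V.
Step 5 — Ohm's law: I = V / Z_total = (120 - j0.6283) / (287 + j779.3) = 0.04922 - j0.1359 A.
Step 6 — Convert to polar: |I| = 0.1445 A, ∠I = -70.1°.

I = 0.1445∠-70.1° A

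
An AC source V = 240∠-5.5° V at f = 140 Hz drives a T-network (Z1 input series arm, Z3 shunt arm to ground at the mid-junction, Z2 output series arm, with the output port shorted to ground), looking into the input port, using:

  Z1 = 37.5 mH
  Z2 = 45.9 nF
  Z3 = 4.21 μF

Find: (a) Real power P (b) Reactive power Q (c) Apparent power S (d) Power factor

Step 1 — Angular frequency: ω = 2π·f = 2π·140 = 879.6 rad/s.
Step 2 — Component impedances:
  Z1: Z = jωL = j·879.6·0.0375 = 0 + j32.99 Ω
  Z2: Z = 1/(jωC) = -j/(ω·C) = 0 - j2.477e+04 Ω
  Z3: Z = 1/(jωC) = -j/(ω·C) = 0 - j270 Ω
Step 3 — With the output port shorted to ground, the output series arm Z2 runs from the junction to ground; the shunt arm Z3 also runs from the junction to ground. They appear in parallel: Z3 || Z2 = 0 - j267.1 Ω.
Step 4 — Series with input arm Z1: Z_in = Z1 + (Z3 || Z2) = 0 - j234.1 Ω = 234.1∠-90.0° Ω.
Step 5 — Source phasor: V = 240∠-5.5° V = 238.9 - j23 V.
Step 6 — Current: I = V / Z = 0.09825 + j1.02 A = 1.025∠84.5° A.
Step 7 — Complex power: S = V·I* = 0 - j246 VA.
Step 8 — Real power: P = Re(S) = 0 W.
Step 9 — Reactive power: Q = Im(S) = -246 VAR.
Step 10 — Apparent power: |S| = 246 VA.
Step 11 — Power factor: PF = P/|S| = 0 (leading).

(a) P = 0 W  (b) Q = -246 VAR  (c) S = 246 VA  (d) PF = 0 (leading)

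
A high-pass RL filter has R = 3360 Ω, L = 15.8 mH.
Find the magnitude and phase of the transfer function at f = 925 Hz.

Step 1 — Angular frequency: ω = 2π·925 = 5812 rad/s.
Step 2 — Transfer function: H(jω) = jωL/(R + jωL).
Step 3 — Numerator jωL = j·91.83; denominator R + jωL = 3360 + j91.83.
Step 4 — H = 0.0007464 + j0.02731.
Step 5 — Magnitude: |H| = 0.02732 (-31.3 dB); phase: φ = 88.4°.

|H| = 0.02732 (-31.3 dB), φ = 88.4°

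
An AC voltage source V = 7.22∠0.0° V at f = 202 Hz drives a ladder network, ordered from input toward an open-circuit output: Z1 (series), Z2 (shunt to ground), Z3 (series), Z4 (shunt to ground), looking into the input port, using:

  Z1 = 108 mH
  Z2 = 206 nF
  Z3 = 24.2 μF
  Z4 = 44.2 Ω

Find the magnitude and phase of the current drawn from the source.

Step 1 — Angular frequency: ω = 2π·f = 2π·202 = 1269 rad/s.
Step 2 — Component impedances:
  Z1: Z = jωL = j·1269·0.108 = 0 + j137.1 Ω
  Z2: Z = 1/(jωC) = -j/(ω·C) = 0 - j3825 Ω
  Z3: Z = 1/(jωC) = -j/(ω·C) = 0 - j32.56 Ω
  Z4: Z = R = 44.2 Ω
Step 3 — Ladder network (open output): work backward from the far end, alternating series and parallel combinations. Z_in = 43.45 + j104.3 Ω = 113∠67.4° Ω.
Step 4 — Source phasor: V = 7.22∠0.0° V = 7.22 V.
Step 5 — Ohm's law: I = V / Z_total = (7.22) / (43.45 + j104.3) = 0.02458 - j0.05899 A.
Step 6 — Convert to polar: |I| = 0.0639 A, ∠I = -67.4°.

I = 0.0639∠-67.4° A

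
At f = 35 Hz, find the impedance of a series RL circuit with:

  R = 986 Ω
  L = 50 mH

Step 1 — Angular frequency: ω = 2π·f = 2π·35 = 219.9 rad/s.
Step 2 — Component impedances:
  R: Z = R = 986 Ω
  L: Z = jωL = j·219.9·0.05 = 0 + j11 Ω
Step 3 — Series combination: Z_total = R + L = 986 + j11 Ω = 986.1∠0.6° Ω.

Z = 986 + j11 Ω = 986.1∠0.6° Ω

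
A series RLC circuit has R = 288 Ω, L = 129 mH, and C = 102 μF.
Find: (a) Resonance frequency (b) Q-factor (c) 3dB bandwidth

Step 1 — Resonance condition Im(Z)=0 gives ω₀ = 1/√(LC).
Step 2 — ω₀ = 1/√(0.129·0.000102) = 275.7 rad/s.
Step 3 — f₀ = ω₀/(2π) = 43.88 Hz.
Step 4 — Series Q: Q = ω₀L/R = 275.7·0.129/288 = 0.1235.
Step 5 — 3dB bandwidth: Δω = ω₀/Q = 2233 rad/s; BW = Δω/(2π) = 355.3 Hz.

(a) f₀ = 43.88 Hz  (b) Q = 0.1235  (c) BW = 355.3 Hz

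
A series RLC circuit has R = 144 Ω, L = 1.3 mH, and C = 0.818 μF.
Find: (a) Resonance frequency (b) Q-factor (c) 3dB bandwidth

Step 1 — Resonance: ω₀ = 1/√(LC) = 1/√(0.0013·8.18e-07) = 3.067e+04 rad/s.
Step 2 — f₀ = ω₀/(2π) = 4881 Hz.
Step 3 — Series Q: Q = ω₀L/R = 3.067e+04·0.0013/144 = 0.2768.
Step 4 — Bandwidth: Δω = ω₀/Q = 1.108e+05 rad/s; BW = Δω/(2π) = 1.763e+04 Hz.

(a) f₀ = 4881 Hz  (b) Q = 0.2768  (c) BW = 1.763e+04 Hz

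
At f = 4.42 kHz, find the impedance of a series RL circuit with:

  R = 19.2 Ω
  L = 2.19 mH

Step 1 — Angular frequency: ω = 2π·f = 2π·4420 = 2.777e+04 rad/s.
Step 2 — Component impedances:
  R: Z = R = 19.2 Ω
  L: Z = jωL = j·2.777e+04·0.00219 = 0 + j60.82 Ω
Step 3 — Series combination: Z_total = R + L = 19.2 + j60.82 Ω = 63.78∠72.5° Ω.

Z = 19.2 + j60.82 Ω = 63.78∠72.5° Ω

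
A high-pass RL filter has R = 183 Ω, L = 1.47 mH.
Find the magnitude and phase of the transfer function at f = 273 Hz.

Step 1 — Angular frequency: ω = 2π·273 = 1715 rad/s.
Step 2 — Transfer function: H(jω) = jωL/(R + jωL).
Step 3 — Numerator jωL = j·2.522; denominator R + jωL = 183 + j2.522.
Step 4 — H = 0.0001898 + j0.01378.
Step 5 — Magnitude: |H| = 0.01378 (-37.2 dB); phase: φ = 89.2°.

|H| = 0.01378 (-37.2 dB), φ = 89.2°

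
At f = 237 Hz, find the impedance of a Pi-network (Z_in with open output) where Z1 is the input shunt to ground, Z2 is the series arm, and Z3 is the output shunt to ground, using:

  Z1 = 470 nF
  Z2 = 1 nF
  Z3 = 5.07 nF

Step 1 — Angular frequency: ω = 2π·f = 2π·237 = 1489 rad/s.
Step 2 — Component impedances:
  Z1: Z = 1/(jωC) = -j/(ω·C) = 0 - j1429 Ω
  Z2: Z = 1/(jωC) = -j/(ω·C) = 0 - j6.715e+05 Ω
  Z3: Z = 1/(jωC) = -j/(ω·C) = 0 - j1.325e+05 Ω
Step 3 — With open output, the series arm Z2 and the output shunt Z3 appear in series to ground: Z2 + Z3 = 0 - j8.04e+05 Ω.
Step 4 — Parallel with input shunt Z1: Z_in = Z1 || (Z2 + Z3) = 0 - j1426 Ω = 1426∠-90.0° Ω.

Z = 0 - j1426 Ω = 1426∠-90.0° Ω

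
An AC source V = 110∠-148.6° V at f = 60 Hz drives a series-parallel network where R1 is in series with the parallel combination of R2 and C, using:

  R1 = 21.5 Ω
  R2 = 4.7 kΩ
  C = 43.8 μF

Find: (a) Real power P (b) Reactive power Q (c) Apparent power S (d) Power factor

Step 1 — Angular frequency: ω = 2π·f = 2π·60 = 377 rad/s.
Step 2 — Component impedances:
  R1: Z = R = 21.5 Ω
  R2: Z = R = 4700 Ω
  C: Z = 1/(jωC) = -j/(ω·C) = 0 - j60.56 Ω
Step 3 — Parallel branch: R2 || C = 1/(1/R2 + 1/C) = 0.7802 - j60.55 Ω.
Step 4 — Series with R1: Z_total = R1 + (R2 || C) = 22.28 - j60.55 Ω = 64.52∠-69.8° Ω.
Step 5 — Source phasor: V = 110∠-148.6° V = -93.89 - j57.31 V.
Step 6 — Current: I = V / Z = 0.3311 - j1.672 A = 1.705∠-78.8° A.
Step 7 — Complex power: S = V·I* = 64.76 - j176 VA.
Step 8 — Real power: P = Re(S) = 64.76 W.
Step 9 — Reactive power: Q = Im(S) = -176 VAR.
Step 10 — Apparent power: |S| = 187.5 VA.
Step 11 — Power factor: PF = P/|S| = 0.3453 (leading).

(a) P = 64.76 W  (b) Q = -176 VAR  (c) S = 187.5 VA  (d) PF = 0.3453 (leading)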